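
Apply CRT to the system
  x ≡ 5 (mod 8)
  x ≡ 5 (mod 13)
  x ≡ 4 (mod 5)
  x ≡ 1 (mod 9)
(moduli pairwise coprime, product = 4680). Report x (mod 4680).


Product of moduli M = 8 · 13 · 5 · 9 = 4680.
Merge one congruence at a time:
  Start: x ≡ 5 (mod 8).
  Combine with x ≡ 5 (mod 13); new modulus lcm = 104.
    Write x = 5 + 8·t and substitute into x ≡ 5 (mod 13): 8·t ≡ 5 − 5 = 0 (mod 13).
    The inverse of 8 mod 13 is 5 (since 8·5 = 40 = 3·13 + 1), so t ≡ 5·0 = 0 ≡ 0 (mod 13).
    Then x = 5 + 8·0 = 5, valid modulo lcm(8, 13) = 104: x ≡ 5 (mod 104).
  Combine with x ≡ 4 (mod 5); new modulus lcm = 520.
    Write x = 5 + 104·t and substitute into x ≡ 4 (mod 5): 104·t ≡ 4 − 5 = -1 (mod 5).
    Reduce coefficients mod 5: 4·t ≡ 4 (mod 5).
    The inverse of 4 mod 5 is 4 (since 4·4 = 16 = 3·5 + 1), so t ≡ 4·4 = 16 ≡ 1 (mod 5).
    Then x = 5 + 104·1 = 109, valid modulo lcm(104, 5) = 520: x ≡ 109 (mod 520).
  Combine with x ≡ 1 (mod 9); new modulus lcm = 4680.
    Write x = 109 + 520·t and substitute into x ≡ 1 (mod 9): 520·t ≡ 1 − 109 = -108 (mod 9).
    Reduce coefficients mod 9: 7·t ≡ 0 (mod 9).
    The inverse of 7 mod 9 is 4 (since 7·4 = 28 = 3·9 + 1), so t ≡ 4·0 = 0 ≡ 0 (mod 9).
    Then x = 109 + 520·0 = 109, valid modulo lcm(520, 9) = 4680: x ≡ 109 (mod 4680).
Verify against each original: 109 mod 8 = 5, 109 mod 13 = 5, 109 mod 5 = 4, 109 mod 9 = 1.

x ≡ 109 (mod 4680).


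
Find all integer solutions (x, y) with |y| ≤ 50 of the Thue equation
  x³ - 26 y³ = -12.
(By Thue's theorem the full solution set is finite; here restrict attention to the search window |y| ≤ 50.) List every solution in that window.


The equation is x³ - 26y³ = -12. For fixed y, x³ = 26·y³ − 12, so a solution requires the RHS to be a perfect cube.
Strategy: iterate y from -50 to 50, compute RHS = 26·y³ − 12, and check whether it is a (positive or negative) perfect cube.
Check small values of y:
  y = 0: RHS = -12 is not a perfect cube.
  y = 1: RHS = 14 is not a perfect cube.
  y = -1: RHS = -38 is not a perfect cube.
  y = 2: RHS = 196 is not a perfect cube.
  y = -2: RHS = -220 is not a perfect cube.
  y = 3: RHS = 690 is not a perfect cube.
  y = -3: RHS = -714 is not a perfect cube.
Continuing the search up to |y| = 50 finds no solutions either.
No (x, y) in the scanned range satisfies the equation.

No integer solutions with |y| ≤ 50.


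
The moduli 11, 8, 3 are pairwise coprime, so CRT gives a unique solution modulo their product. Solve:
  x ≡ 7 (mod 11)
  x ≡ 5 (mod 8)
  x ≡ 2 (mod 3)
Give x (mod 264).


Moduli 11, 8, 3 are pairwise coprime; by CRT there is a unique solution modulo M = 11 · 8 · 3 = 264.
Solve pairwise, accumulating the modulus:
  Start with x ≡ 7 (mod 11).
  Combine with x ≡ 5 (mod 8): since gcd(11, 8) = 1, we get a unique residue mod 88.
    Write x = 7 + 11·t and substitute into x ≡ 5 (mod 8): 11·t ≡ 5 − 7 = -2 (mod 8).
    Reduce coefficients mod 8: 3·t ≡ 6 (mod 8).
    The inverse of 3 mod 8 is 3 (since 3·3 = 9 = 1·8 + 1), so t ≡ 3·6 = 18 ≡ 2 (mod 8).
    Then x = 7 + 11·2 = 29, valid modulo lcm(11, 8) = 88: x ≡ 29 (mod 88).
  Combine with x ≡ 2 (mod 3): since gcd(88, 3) = 1, we get a unique residue mod 264.
    Write x = 29 + 88·t and substitute into x ≡ 2 (mod 3): 88·t ≡ 2 − 29 = -27 (mod 3).
    Reduce coefficients mod 3: 1·t ≡ 0 (mod 3).
    So t ≡ 0 (mod 3).
    Then x = 29 + 88·0 = 29, valid modulo lcm(88, 3) = 264: x ≡ 29 (mod 264).
Verify: 29 mod 11 = 7 ✓, 29 mod 8 = 5 ✓, 29 mod 3 = 2 ✓.

x ≡ 29 (mod 264).


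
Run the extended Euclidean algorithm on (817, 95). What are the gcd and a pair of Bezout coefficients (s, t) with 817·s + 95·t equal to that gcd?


Euclidean algorithm on (817, 95) — divide until remainder is 0:
  817 = 8 · 95 + 57
  95 = 1 · 57 + 38
  57 = 1 · 38 + 19
  38 = 2 · 19 + 0
gcd(817, 95) = 19.
Track Bezout coefficients alongside the remainders: start with r₀ = 817 = a·1 + b·0 (s = 1, t = 0) and r₁ = 95 = a·0 + b·1 (s = 0, t = 1); each new remainder r_{k+1} = r_{k-1} − q_k·r_k inherits s_{k+1} = s_{k-1} − q_k·s_k, t_{k+1} = t_{k-1} − q_k·t_k, so r_k = a·s_k + b·t_k at every step:
  q = 8: r = 57, s = 1 − 8·0 = 1, t = 0 − 8·1 = -8  (check: 817·1 + 95·(-8) = 57)
  q = 1: r = 38, s = 0 − 1·1 = -1, t = 1 − 1·(-8) = 9  (check: 817·(-1) + 95·9 = 38)
  q = 1: r = 19, s = 1 − 1·(-1) = 2, t = -8 − 1·9 = -17  (check: 817·2 + 95·(-17) = 19)
The row with r = 19 (the gcd) gives the Bezout coefficients s = 2, t = -17.
Result: 817 · (2) + 95 · (-17) = 19.

gcd(817, 95) = 19; s = 2, t = -17 (check: 817·2 + 95·(-17) = 19).


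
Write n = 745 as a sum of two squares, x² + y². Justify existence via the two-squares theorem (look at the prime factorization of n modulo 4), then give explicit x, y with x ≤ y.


Step 1: Factor n = 745 = 5 · 149.
Step 2: Check the mod-4 condition on each prime factor: 5 ≡ 1 (mod 4), exponent 1; 149 ≡ 1 (mod 4), exponent 1.
All primes ≡ 3 (mod 4) appear to even exponent (or don't appear), so by the two-squares theorem n IS expressible as a sum of two squares.
Step 3: Build a representation. Here n = 5 · 149 is a product of primes ≡ 1 (mod 4). Each prime p ≡ 1 (mod 4) is itself a sum of two squares; find a² by testing p − a² for a perfect square:
  5: 5 − 1² = 4 = 2² ⇒ 5 = 1² + 2².
  149: 149 − 1² = 148, 149 − 2² = 145, 149 − 3² = 140, 149 − 4² = 133, 149 − 5² = 124, 149 − 6² = 113, 149 − 7² = 100 = 10² ⇒ 149 = 7² + 10².
  Combine using the Brahmagupta–Fibonacci identity (a² + b²)(c² + d²) = (ac − bd)² + (ad + bc)² = (ac + bd)² + (ad − bc)²:
  5 · 149 = 745: from (1² + 2²)(7² + 10²), take (1·7 − 2·10, 1·10 + 2·7) = (7 − 20, 10 + 14) = (-13, 24); dropping signs (only squares matter) gives (13, 24); check 13² + 24² = 169 + 576 = 745 ✓.
Step 4: Order so x ≤ y and verify: 13² + 24² = 169 + 576 = 745 = n. ✓

n = 745 = 13² + 24² (one valid representation with x ≤ y).


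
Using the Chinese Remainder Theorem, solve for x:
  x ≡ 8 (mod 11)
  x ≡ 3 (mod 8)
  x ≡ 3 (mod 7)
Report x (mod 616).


Moduli 11, 8, 7 are pairwise coprime; by CRT there is a unique solution modulo M = 11 · 8 · 7 = 616.
Solve pairwise, accumulating the modulus:
  Start with x ≡ 8 (mod 11).
  Combine with x ≡ 3 (mod 8): since gcd(11, 8) = 1, we get a unique residue mod 88.
    Write x = 8 + 11·t and substitute into x ≡ 3 (mod 8): 11·t ≡ 3 − 8 = -5 (mod 8).
    Reduce coefficients mod 8: 3·t ≡ 3 (mod 8).
    The inverse of 3 mod 8 is 3 (since 3·3 = 9 = 1·8 + 1), so t ≡ 3·3 = 9 ≡ 1 (mod 8).
    Then x = 8 + 11·1 = 19, valid modulo lcm(11, 8) = 88: x ≡ 19 (mod 88).
  Combine with x ≡ 3 (mod 7): since gcd(88, 7) = 1, we get a unique residue mod 616.
    Write x = 19 + 88·t and substitute into x ≡ 3 (mod 7): 88·t ≡ 3 − 19 = -16 (mod 7).
    Reduce coefficients mod 7: 4·t ≡ 5 (mod 7).
    The inverse of 4 mod 7 is 2 (since 4·2 = 8 = 1·7 + 1), so t ≡ 2·5 = 10 ≡ 3 (mod 7).
    Then x = 19 + 88·3 = 283, valid modulo lcm(88, 7) = 616: x ≡ 283 (mod 616).
Verify: 283 mod 11 = 8 ✓, 283 mod 8 = 3 ✓, 283 mod 7 = 3 ✓.

x ≡ 283 (mod 616).


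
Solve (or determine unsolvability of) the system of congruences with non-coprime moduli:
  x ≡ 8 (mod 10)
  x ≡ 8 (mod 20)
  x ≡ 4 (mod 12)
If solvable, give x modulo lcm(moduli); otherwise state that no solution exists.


Moduli 10, 20, 12 are not pairwise coprime, so CRT works modulo lcm(m_i) when all pairwise compatibility conditions hold.
Pairwise compatibility: gcd(m_i, m_j) must divide a_i - a_j for every pair.
Merge one congruence at a time:
  Start: x ≡ 8 (mod 10).
  Combine with x ≡ 8 (mod 20): gcd(10, 20) = 10; 8 - 8 = 0, which IS divisible by 10, so compatible.
    Write x = 8 + 10·t and substitute into x ≡ 8 (mod 20): 10·t ≡ 8 − 8 = 0 (mod 20).
    Divide the congruence (and modulus) by g = 10: 1·t ≡ 0 (mod 2).
    So t ≡ 0 (mod 2).
    Then x = 8 + 10·0 = 8, valid modulo lcm(10, 20) = 20: x ≡ 8 (mod 20).
  Combine with x ≡ 4 (mod 12): gcd(20, 12) = 4; 4 - 8 = -4, which IS divisible by 4, so compatible.
    Write x = 8 + 20·t and substitute into x ≡ 4 (mod 12): 20·t ≡ 4 − 8 = -4 (mod 12).
    Divide the congruence (and modulus) by g = 4: 5·t ≡ -1 (mod 3).
    Reduce coefficients mod 3: 2·t ≡ 2 (mod 3).
    The inverse of 2 mod 3 is 2 (since 2·2 = 4 = 1·3 + 1), so t ≡ 2·2 = 4 ≡ 1 (mod 3).
    Then x = 8 + 20·1 = 28, valid modulo lcm(20, 12) = 60: x ≡ 28 (mod 60).
Verify: 28 mod 10 = 8, 28 mod 20 = 8, 28 mod 12 = 4.

x ≡ 28 (mod 60).


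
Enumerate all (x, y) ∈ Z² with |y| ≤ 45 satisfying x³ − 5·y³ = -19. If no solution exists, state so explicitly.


The equation is x³ - 5y³ = -19. For fixed y, x³ = 5·y³ − 19, so a solution requires the RHS to be a perfect cube.
Strategy: iterate y from -45 to 45, compute RHS = 5·y³ − 19, and check whether it is a (positive or negative) perfect cube.
Check small values of y:
  y = 0: RHS = -19 is not a perfect cube.
  y = 1: RHS = -14 is not a perfect cube.
  y = -1: RHS = -24 is not a perfect cube.
  y = 2: RHS = 21 is not a perfect cube.
  y = -2: RHS = -59 is not a perfect cube.
  y = 3: RHS = 116 is not a perfect cube.
  y = -3: RHS = -154 is not a perfect cube.
Continuing the search up to |y| = 45 finds no solutions either.
No (x, y) in the scanned range satisfies the equation.

No integer solutions with |y| ≤ 45.


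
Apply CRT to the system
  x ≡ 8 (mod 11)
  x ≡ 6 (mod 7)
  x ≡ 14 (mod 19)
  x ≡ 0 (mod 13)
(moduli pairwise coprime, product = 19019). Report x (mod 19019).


Product of moduli M = 11 · 7 · 19 · 13 = 19019.
Merge one congruence at a time:
  Start: x ≡ 8 (mod 11).
  Combine with x ≡ 6 (mod 7); new modulus lcm = 77.
    Write x = 8 + 11·t and substitute into x ≡ 6 (mod 7): 11·t ≡ 6 − 8 = -2 (mod 7).
    Reduce coefficients mod 7: 4·t ≡ 5 (mod 7).
    The inverse of 4 mod 7 is 2 (since 4·2 = 8 = 1·7 + 1), so t ≡ 2·5 = 10 ≡ 3 (mod 7).
    Then x = 8 + 11·3 = 41, valid modulo lcm(11, 7) = 77: x ≡ 41 (mod 77).
  Combine with x ≡ 14 (mod 19); new modulus lcm = 1463.
    Write x = 41 + 77·t and substitute into x ≡ 14 (mod 19): 77·t ≡ 14 − 41 = -27 (mod 19).
    Reduce coefficients mod 19: 1·t ≡ 11 (mod 19).
    So t ≡ 11 (mod 19).
    Then x = 41 + 77·11 = 888, valid modulo lcm(77, 19) = 1463: x ≡ 888 (mod 1463).
  Combine with x ≡ 0 (mod 13); new modulus lcm = 19019.
    Write x = 888 + 1463·t and substitute into x ≡ 0 (mod 13): 1463·t ≡ 0 − 888 = -888 (mod 13).
    Reduce coefficients mod 13: 7·t ≡ 9 (mod 13).
    The inverse of 7 mod 13 is 2 (since 7·2 = 14 = 1·13 + 1), so t ≡ 2·9 = 18 ≡ 5 (mod 13).
    Then x = 888 + 1463·5 = 8203, valid modulo lcm(1463, 13) = 19019: x ≡ 8203 (mod 19019).
Verify against each original: 8203 mod 11 = 8, 8203 mod 7 = 6, 8203 mod 19 = 14, 8203 mod 13 = 0.

x ≡ 8203 (mod 19019).


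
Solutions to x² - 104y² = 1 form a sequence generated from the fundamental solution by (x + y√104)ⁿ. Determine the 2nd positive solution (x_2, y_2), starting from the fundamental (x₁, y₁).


Step 1: Find the fundamental solution (x₁, y₁) of x² - 104y² = 1.
  Expand √104 as a continued fraction. a₀ = ⌊√104⌋ = 10; iterate m_{k+1} = d_k·a_k − m_k, d_{k+1} = (104 − m_{k+1}²)/d_k, a_{k+1} = ⌊(a₀ + m_{k+1})/d_{k+1}⌋ (starting m₀ = 0, d₀ = 1), with convergents p_k = a_k·p_{k-1} + p_{k-2}, q_k = a_k·q_{k-1} + q_{k-2} (p₋₁ = 1, q₋₁ = 0):
  k = 0: a₀ = 10; p₀/q₀ = 10/1; p₀² − 104·q₀² = 100 − 104 = -4.
  k = 1: m = 10, d = 4, a = ⌊(10 + 10)/4⌋ = 5; p/q = (5·10 + 1)/(5·1 + 0) = 51/5; p² − 104·q² = 2601 − 2600 = 1.
  The first convergent with p² − 104·q² = 1 gives the fundamental solution (x₁, y₁) = (51, 5).
Step 2: Apply the recurrence (x_{n+1}, y_{n+1}) = (x₁x_n + 104y₁y_n, x₁y_n + y₁x_n) repeatedly.
  From (x_1, y_1) = (51, 5): x_2 = 51·51 + 104·5·5 = 5201; y_2 = 51·5 + 5·51 = 510.
Step 3: Verify x_2² - 104·y_2² = 27050401 - 27050400 = 1 (should be 1). ✓

(x_1, y_1) = (51, 5); (x_2, y_2) = (5201, 510).


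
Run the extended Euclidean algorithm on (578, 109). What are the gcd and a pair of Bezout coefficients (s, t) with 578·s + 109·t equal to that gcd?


Euclidean algorithm on (578, 109) — divide until remainder is 0:
  578 = 5 · 109 + 33
  109 = 3 · 33 + 10
  33 = 3 · 10 + 3
  10 = 3 · 3 + 1
  3 = 3 · 1 + 0
gcd(578, 109) = 1.
Track Bezout coefficients alongside the remainders: start with r₀ = 578 = a·1 + b·0 (s = 1, t = 0) and r₁ = 109 = a·0 + b·1 (s = 0, t = 1); each new remainder r_{k+1} = r_{k-1} − q_k·r_k inherits s_{k+1} = s_{k-1} − q_k·s_k, t_{k+1} = t_{k-1} − q_k·t_k, so r_k = a·s_k + b·t_k at every step:
  q = 5: r = 33, s = 1 − 5·0 = 1, t = 0 − 5·1 = -5  (check: 578·1 + 109·(-5) = 33)
  q = 3: r = 10, s = 0 − 3·1 = -3, t = 1 − 3·(-5) = 16  (check: 578·(-3) + 109·16 = 10)
  q = 3: r = 3, s = 1 − 3·(-3) = 10, t = -5 − 3·16 = -53  (check: 578·10 + 109·(-53) = 3)
  q = 3: r = 1, s = -3 − 3·10 = -33, t = 16 − 3·(-53) = 175  (check: 578·(-33) + 109·175 = 1)
The row with r = 1 (the gcd) gives the Bezout coefficients s = -33, t = 175.
Result: 578 · (-33) + 109 · (175) = 1.

gcd(578, 109) = 1; s = -33, t = 175 (check: 578·(-33) + 109·175 = 1).


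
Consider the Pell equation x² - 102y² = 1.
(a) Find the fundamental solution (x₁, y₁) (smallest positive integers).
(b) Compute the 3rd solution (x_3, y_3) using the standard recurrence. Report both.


Step 1: Find the fundamental solution (x₁, y₁) of x² - 102y² = 1.
  Expand √102 as a continued fraction. a₀ = ⌊√102⌋ = 10; iterate m_{k+1} = d_k·a_k − m_k, d_{k+1} = (102 − m_{k+1}²)/d_k, a_{k+1} = ⌊(a₀ + m_{k+1})/d_{k+1}⌋ (starting m₀ = 0, d₀ = 1), with convergents p_k = a_k·p_{k-1} + p_{k-2}, q_k = a_k·q_{k-1} + q_{k-2} (p₋₁ = 1, q₋₁ = 0):
  k = 0: a₀ = 10; p₀/q₀ = 10/1; p₀² − 102·q₀² = 100 − 102 = -2.
  k = 1: m = 10, d = 2, a = ⌊(10 + 10)/2⌋ = 10; p/q = (10·10 + 1)/(10·1 + 0) = 101/10; p² − 102·q² = 10201 − 10200 = 1.
  The first convergent with p² − 102·q² = 1 gives the fundamental solution (x₁, y₁) = (101, 10).
Step 2: Apply the recurrence (x_{n+1}, y_{n+1}) = (x₁x_n + 102y₁y_n, x₁y_n + y₁x_n) repeatedly.
  From (x_1, y_1) = (101, 10): x_2 = 101·101 + 102·10·10 = 20401; y_2 = 101·10 + 10·101 = 2020.
  From (x_2, y_2) = (20401, 2020): x_3 = 101·20401 + 102·10·2020 = 4120901; y_3 = 101·2020 + 10·20401 = 408030.
Step 3: Verify x_3² - 102·y_3² = 16981825051801 - 16981825051800 = 1 (should be 1). ✓

(x_1, y_1) = (101, 10); (x_3, y_3) = (4120901, 408030).


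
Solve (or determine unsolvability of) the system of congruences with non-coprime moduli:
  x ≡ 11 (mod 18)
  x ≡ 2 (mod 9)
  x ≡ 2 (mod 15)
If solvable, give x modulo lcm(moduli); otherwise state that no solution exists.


Moduli 18, 9, 15 are not pairwise coprime, so CRT works modulo lcm(m_i) when all pairwise compatibility conditions hold.
Pairwise compatibility: gcd(m_i, m_j) must divide a_i - a_j for every pair.
Merge one congruence at a time:
  Start: x ≡ 11 (mod 18).
  Combine with x ≡ 2 (mod 9): gcd(18, 9) = 9; 2 - 11 = -9, which IS divisible by 9, so compatible.
    Write x = 11 + 18·t and substitute into x ≡ 2 (mod 9): 18·t ≡ 2 − 11 = -9 (mod 9).
    Divide the congruence (and modulus) by g = 9: 2·t ≡ -1 (mod 1).
    Modulo 1 every t works; take t = 0.
    Then x = 11 + 18·0 = 11, valid modulo lcm(18, 9) = 18: x ≡ 11 (mod 18).
  Combine with x ≡ 2 (mod 15): gcd(18, 15) = 3; 2 - 11 = -9, which IS divisible by 3, so compatible.
    Write x = 11 + 18·t and substitute into x ≡ 2 (mod 15): 18·t ≡ 2 − 11 = -9 (mod 15).
    Divide the congruence (and modulus) by g = 3: 6·t ≡ -3 (mod 5).
    Reduce coefficients mod 5: 1·t ≡ 2 (mod 5).
    So t ≡ 2 (mod 5).
    Then x = 11 + 18·2 = 47, valid modulo lcm(18, 15) = 90: x ≡ 47 (mod 90).
Verify: 47 mod 18 = 11, 47 mod 9 = 2, 47 mod 15 = 2.

x ≡ 47 (mod 90).


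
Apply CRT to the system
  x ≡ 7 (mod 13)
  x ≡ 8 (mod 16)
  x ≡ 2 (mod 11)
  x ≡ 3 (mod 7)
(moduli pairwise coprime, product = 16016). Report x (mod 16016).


Product of moduli M = 13 · 16 · 11 · 7 = 16016.
Merge one congruence at a time:
  Start: x ≡ 7 (mod 13).
  Combine with x ≡ 8 (mod 16); new modulus lcm = 208.
    Write x = 7 + 13·t and substitute into x ≡ 8 (mod 16): 13·t ≡ 8 − 7 = 1 (mod 16).
    The inverse of 13 mod 16 is 5 (since 13·5 = 65 = 4·16 + 1), so t ≡ 5·1 = 5 ≡ 5 (mod 16).
    Then x = 7 + 13·5 = 72, valid modulo lcm(13, 16) = 208: x ≡ 72 (mod 208).
  Combine with x ≡ 2 (mod 11); new modulus lcm = 2288.
    Write x = 72 + 208·t and substitute into x ≡ 2 (mod 11): 208·t ≡ 2 − 72 = -70 (mod 11).
    Reduce coefficients mod 11: 10·t ≡ 7 (mod 11).
    The inverse of 10 mod 11 is 10 (since 10·10 = 100 = 9·11 + 1), so t ≡ 10·7 = 70 ≡ 4 (mod 11).
    Then x = 72 + 208·4 = 904, valid modulo lcm(208, 11) = 2288: x ≡ 904 (mod 2288).
  Combine with x ≡ 3 (mod 7); new modulus lcm = 16016.
    Write x = 904 + 2288·t and substitute into x ≡ 3 (mod 7): 2288·t ≡ 3 − 904 = -901 (mod 7).
    Reduce coefficients mod 7: 6·t ≡ 2 (mod 7).
    The inverse of 6 mod 7 is 6 (since 6·6 = 36 = 5·7 + 1), so t ≡ 6·2 = 12 ≡ 5 (mod 7).
    Then x = 904 + 2288·5 = 12344, valid modulo lcm(2288, 7) = 16016: x ≡ 12344 (mod 16016).
Verify against each original: 12344 mod 13 = 7, 12344 mod 16 = 8, 12344 mod 11 = 2, 12344 mod 7 = 3.

x ≡ 12344 (mod 16016).


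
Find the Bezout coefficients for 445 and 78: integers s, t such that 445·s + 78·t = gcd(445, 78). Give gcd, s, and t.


Euclidean algorithm on (445, 78) — divide until remainder is 0:
  445 = 5 · 78 + 55
  78 = 1 · 55 + 23
  55 = 2 · 23 + 9
  23 = 2 · 9 + 5
  9 = 1 · 5 + 4
  5 = 1 · 4 + 1
  4 = 4 · 1 + 0
gcd(445, 78) = 1.
Track Bezout coefficients alongside the remainders: start with r₀ = 445 = a·1 + b·0 (s = 1, t = 0) and r₁ = 78 = a·0 + b·1 (s = 0, t = 1); each new remainder r_{k+1} = r_{k-1} − q_k·r_k inherits s_{k+1} = s_{k-1} − q_k·s_k, t_{k+1} = t_{k-1} − q_k·t_k, so r_k = a·s_k + b·t_k at every step:
  q = 5: r = 55, s = 1 − 5·0 = 1, t = 0 − 5·1 = -5  (check: 445·1 + 78·(-5) = 55)
  q = 1: r = 23, s = 0 − 1·1 = -1, t = 1 − 1·(-5) = 6  (check: 445·(-1) + 78·6 = 23)
  q = 2: r = 9, s = 1 − 2·(-1) = 3, t = -5 − 2·6 = -17  (check: 445·3 + 78·(-17) = 9)
  q = 2: r = 5, s = -1 − 2·3 = -7, t = 6 − 2·(-17) = 40  (check: 445·(-7) + 78·40 = 5)
  q = 1: r = 4, s = 3 − 1·(-7) = 10, t = -17 − 1·40 = -57  (check: 445·10 + 78·(-57) = 4)
  q = 1: r = 1, s = -7 − 1·10 = -17, t = 40 − 1·(-57) = 97  (check: 445·(-17) + 78·97 = 1)
The row with r = 1 (the gcd) gives the Bezout coefficients s = -17, t = 97.
Result: 445 · (-17) + 78 · (97) = 1.

gcd(445, 78) = 1; s = -17, t = 97 (check: 445·(-17) + 78·97 = 1).


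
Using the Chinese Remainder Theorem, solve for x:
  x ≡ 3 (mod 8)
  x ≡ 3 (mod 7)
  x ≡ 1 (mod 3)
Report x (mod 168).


Moduli 8, 7, 3 are pairwise coprime; by CRT there is a unique solution modulo M = 8 · 7 · 3 = 168.
Solve pairwise, accumulating the modulus:
  Start with x ≡ 3 (mod 8).
  Combine with x ≡ 3 (mod 7): since gcd(8, 7) = 1, we get a unique residue mod 56.
    Write x = 3 + 8·t and substitute into x ≡ 3 (mod 7): 8·t ≡ 3 − 3 = 0 (mod 7).
    Reduce coefficients mod 7: 1·t ≡ 0 (mod 7).
    So t ≡ 0 (mod 7).
    Then x = 3 + 8·0 = 3, valid modulo lcm(8, 7) = 56: x ≡ 3 (mod 56).
  Combine with x ≡ 1 (mod 3): since gcd(56, 3) = 1, we get a unique residue mod 168.
    Write x = 3 + 56·t and substitute into x ≡ 1 (mod 3): 56·t ≡ 1 − 3 = -2 (mod 3).
    Reduce coefficients mod 3: 2·t ≡ 1 (mod 3).
    The inverse of 2 mod 3 is 2 (since 2·2 = 4 = 1·3 + 1), so t ≡ 2·1 = 2 ≡ 2 (mod 3).
    Then x = 3 + 56·2 = 115, valid modulo lcm(56, 3) = 168: x ≡ 115 (mod 168).
Verify: 115 mod 8 = 3 ✓, 115 mod 7 = 3 ✓, 115 mod 3 = 1 ✓.

x ≡ 115 (mod 168).


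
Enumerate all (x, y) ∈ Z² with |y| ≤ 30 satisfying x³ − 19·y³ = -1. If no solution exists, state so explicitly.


The equation is x³ - 19y³ = -1. For fixed y, x³ = 19·y³ − 1, so a solution requires the RHS to be a perfect cube.
Strategy: iterate y from -30 to 30, compute RHS = 19·y³ − 1, and check whether it is a (positive or negative) perfect cube.
Check small values of y:
  y = 0: RHS = -1 = (-1)³ ⇒ x = -1 works.
  y = 1: RHS = 18 is not a perfect cube.
  y = -1: RHS = -20 is not a perfect cube.
  y = 2: RHS = 151 is not a perfect cube.
  y = -2: RHS = -153 is not a perfect cube.
  y = 3: RHS = 512 = (8)³ ⇒ x = 8 works.
  y = -3: RHS = -514 is not a perfect cube.
Continuing the search up to |y| = 30 finds no further solutions beyond those listed.
Collected solutions: (-1, 0), (8, 3).

Solutions (with |y| ≤ 30): (-1, 0), (8, 3).


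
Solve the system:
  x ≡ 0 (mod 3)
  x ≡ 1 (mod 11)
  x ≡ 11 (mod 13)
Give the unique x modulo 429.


Moduli 3, 11, 13 are pairwise coprime; by CRT there is a unique solution modulo M = 3 · 11 · 13 = 429.
Solve pairwise, accumulating the modulus:
  Start with x ≡ 0 (mod 3).
  Combine with x ≡ 1 (mod 11): since gcd(3, 11) = 1, we get a unique residue mod 33.
    Write x = 0 + 3·t and substitute into x ≡ 1 (mod 11): 3·t ≡ 1 − 0 = 1 (mod 11).
    The inverse of 3 mod 11 is 4 (since 3·4 = 12 = 1·11 + 1), so t ≡ 4·1 = 4 ≡ 4 (mod 11).
    Then x = 0 + 3·4 = 12, valid modulo lcm(3, 11) = 33: x ≡ 12 (mod 33).
  Combine with x ≡ 11 (mod 13): since gcd(33, 13) = 1, we get a unique residue mod 429.
    Write x = 12 + 33·t and substitute into x ≡ 11 (mod 13): 33·t ≡ 11 − 12 = -1 (mod 13).
    Reduce coefficients mod 13: 7·t ≡ 12 (mod 13).
    The inverse of 7 mod 13 is 2 (since 7·2 = 14 = 1·13 + 1), so t ≡ 2·12 = 24 ≡ 11 (mod 13).
    Then x = 12 + 33·11 = 375, valid modulo lcm(33, 13) = 429: x ≡ 375 (mod 429).
Verify: 375 mod 3 = 0 ✓, 375 mod 11 = 1 ✓, 375 mod 13 = 11 ✓.

x ≡ 375 (mod 429).


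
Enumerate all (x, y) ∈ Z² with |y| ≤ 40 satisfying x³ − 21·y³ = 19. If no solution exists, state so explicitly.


The equation is x³ - 21y³ = 19. For fixed y, x³ = 21·y³ + 19, so a solution requires the RHS to be a perfect cube.
Strategy: iterate y from -40 to 40, compute RHS = 21·y³ + 19, and check whether it is a (positive or negative) perfect cube.
Check small values of y:
  y = 0: RHS = 19 is not a perfect cube.
  y = 1: RHS = 40 is not a perfect cube.
  y = -1: RHS = -2 is not a perfect cube.
  y = 2: RHS = 187 is not a perfect cube.
  y = -2: RHS = -149 is not a perfect cube.
  y = 3: RHS = 586 is not a perfect cube.
  y = -3: RHS = -548 is not a perfect cube.
Continuing the search up to |y| = 40 finds no solutions either.
No (x, y) in the scanned range satisfies the equation.

No integer solutions with |y| ≤ 40.


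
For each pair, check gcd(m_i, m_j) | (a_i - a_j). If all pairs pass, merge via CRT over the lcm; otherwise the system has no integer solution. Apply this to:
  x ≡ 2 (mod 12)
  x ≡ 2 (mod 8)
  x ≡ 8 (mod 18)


Moduli 12, 8, 18 are not pairwise coprime, so CRT works modulo lcm(m_i) when all pairwise compatibility conditions hold.
Pairwise compatibility: gcd(m_i, m_j) must divide a_i - a_j for every pair.
Merge one congruence at a time:
  Start: x ≡ 2 (mod 12).
  Combine with x ≡ 2 (mod 8): gcd(12, 8) = 4; 2 - 2 = 0, which IS divisible by 4, so compatible.
    Write x = 2 + 12·t and substitute into x ≡ 2 (mod 8): 12·t ≡ 2 − 2 = 0 (mod 8).
    Divide the congruence (and modulus) by g = 4: 3·t ≡ 0 (mod 2).
    Reduce coefficients mod 2: 1·t ≡ 0 (mod 2).
    So t ≡ 0 (mod 2).
    Then x = 2 + 12·0 = 2, valid modulo lcm(12, 8) = 24: x ≡ 2 (mod 24).
  Combine with x ≡ 8 (mod 18): gcd(24, 18) = 6; 8 - 2 = 6, which IS divisible by 6, so compatible.
    Write x = 2 + 24·t and substitute into x ≡ 8 (mod 18): 24·t ≡ 8 − 2 = 6 (mod 18).
    Divide the congruence (and modulus) by g = 6: 4·t ≡ 1 (mod 3).
    Reduce coefficients mod 3: 1·t ≡ 1 (mod 3).
    So t ≡ 1 (mod 3).
    Then x = 2 + 24·1 = 26, valid modulo lcm(24, 18) = 72: x ≡ 26 (mod 72).
Verify: 26 mod 12 = 2, 26 mod 8 = 2, 26 mod 18 = 8.

x ≡ 26 (mod 72).


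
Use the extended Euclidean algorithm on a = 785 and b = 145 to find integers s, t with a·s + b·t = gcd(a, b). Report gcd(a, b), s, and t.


Euclidean algorithm on (785, 145) — divide until remainder is 0:
  785 = 5 · 145 + 60
  145 = 2 · 60 + 25
  60 = 2 · 25 + 10
  25 = 2 · 10 + 5
  10 = 2 · 5 + 0
gcd(785, 145) = 5.
Track Bezout coefficients alongside the remainders: start with r₀ = 785 = a·1 + b·0 (s = 1, t = 0) and r₁ = 145 = a·0 + b·1 (s = 0, t = 1); each new remainder r_{k+1} = r_{k-1} − q_k·r_k inherits s_{k+1} = s_{k-1} − q_k·s_k, t_{k+1} = t_{k-1} − q_k·t_k, so r_k = a·s_k + b·t_k at every step:
  q = 5: r = 60, s = 1 − 5·0 = 1, t = 0 − 5·1 = -5  (check: 785·1 + 145·(-5) = 60)
  q = 2: r = 25, s = 0 − 2·1 = -2, t = 1 − 2·(-5) = 11  (check: 785·(-2) + 145·11 = 25)
  q = 2: r = 10, s = 1 − 2·(-2) = 5, t = -5 − 2·11 = -27  (check: 785·5 + 145·(-27) = 10)
  q = 2: r = 5, s = -2 − 2·5 = -12, t = 11 − 2·(-27) = 65  (check: 785·(-12) + 145·65 = 5)
The row with r = 5 (the gcd) gives the Bezout coefficients s = -12, t = 65.
Result: 785 · (-12) + 145 · (65) = 5.

gcd(785, 145) = 5; s = -12, t = 65 (check: 785·(-12) + 145·65 = 5).


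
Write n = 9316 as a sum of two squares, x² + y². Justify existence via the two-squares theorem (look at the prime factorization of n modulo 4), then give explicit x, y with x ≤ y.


Step 1: Factor n = 9316 = 2^2 · 17 · 137.
Step 2: Check the mod-4 condition on each prime factor: 2 = 2 (special); 17 ≡ 1 (mod 4), exponent 1; 137 ≡ 1 (mod 4), exponent 1.
All primes ≡ 3 (mod 4) appear to even exponent (or don't appear), so by the two-squares theorem n IS expressible as a sum of two squares.
Step 3: Build a representation. Group n = k² · m with k = 2 and m = 17 · 137 = 2329 (a product of primes ≡ 1 (mod 4)); a representation of m scales to one of n via (k·x)² + (k·y)² = k²(x² + y²). Each prime p ≡ 1 (mod 4) is itself a sum of two squares; find a² by testing p − a² for a perfect square:
  17: 17 − 1² = 16 = 4² ⇒ 17 = 1² + 4².
  137: 137 − 1² = 136, 137 − 2² = 133, 137 − 3² = 128, 137 − 4² = 121 = 11² ⇒ 137 = 4² + 11².
  Combine using the Brahmagupta–Fibonacci identity (a² + b²)(c² + d²) = (ac − bd)² + (ad + bc)² = (ac + bd)² + (ad − bc)²:
  17 · 137 = 2329: from (1² + 4²)(4² + 11²), take (1·4 − 4·11, 1·11 + 4·4) = (4 − 44, 11 + 16) = (-40, 27); dropping signs (only squares matter) gives (40, 27); check 40² + 27² = 1600 + 729 = 2329 ✓.
  Scale by k = 2: (2·40, 2·27) = (80, 54).
Step 4: Order so x ≤ y and verify: 54² + 80² = 2916 + 6400 = 9316 = n. ✓

n = 9316 = 54² + 80² (one valid representation with x ≤ y).


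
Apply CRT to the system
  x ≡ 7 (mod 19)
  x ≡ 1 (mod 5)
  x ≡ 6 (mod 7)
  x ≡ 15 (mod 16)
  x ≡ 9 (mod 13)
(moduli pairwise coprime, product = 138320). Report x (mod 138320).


Product of moduli M = 19 · 5 · 7 · 16 · 13 = 138320.
Merge one congruence at a time:
  Start: x ≡ 7 (mod 19).
  Combine with x ≡ 1 (mod 5); new modulus lcm = 95.
    Write x = 7 + 19·t and substitute into x ≡ 1 (mod 5): 19·t ≡ 1 − 7 = -6 (mod 5).
    Reduce coefficients mod 5: 4·t ≡ 4 (mod 5).
    The inverse of 4 mod 5 is 4 (since 4·4 = 16 = 3·5 + 1), so t ≡ 4·4 = 16 ≡ 1 (mod 5).
    Then x = 7 + 19·1 = 26, valid modulo lcm(19, 5) = 95: x ≡ 26 (mod 95).
  Combine with x ≡ 6 (mod 7); new modulus lcm = 665.
    Write x = 26 + 95·t and substitute into x ≡ 6 (mod 7): 95·t ≡ 6 − 26 = -20 (mod 7).
    Reduce coefficients mod 7: 4·t ≡ 1 (mod 7).
    The inverse of 4 mod 7 is 2 (since 4·2 = 8 = 1·7 + 1), so t ≡ 2·1 = 2 ≡ 2 (mod 7).
    Then x = 26 + 95·2 = 216, valid modulo lcm(95, 7) = 665: x ≡ 216 (mod 665).
  Combine with x ≡ 15 (mod 16); new modulus lcm = 10640.
    Write x = 216 + 665·t and substitute into x ≡ 15 (mod 16): 665·t ≡ 15 − 216 = -201 (mod 16).
    Reduce coefficients mod 16: 9·t ≡ 7 (mod 16).
    The inverse of 9 mod 16 is 9 (since 9·9 = 81 = 5·16 + 1), so t ≡ 9·7 = 63 ≡ 15 (mod 16).
    Then x = 216 + 665·15 = 10191, valid modulo lcm(665, 16) = 10640: x ≡ 10191 (mod 10640).
  Combine with x ≡ 9 (mod 13); new modulus lcm = 138320.
    Write x = 10191 + 10640·t and substitute into x ≡ 9 (mod 13): 10640·t ≡ 9 − 10191 = -10182 (mod 13).
    Reduce coefficients mod 13: 6·t ≡ 10 (mod 13).
    The inverse of 6 mod 13 is 11 (since 6·11 = 66 = 5·13 + 1), so t ≡ 11·10 = 110 ≡ 6 (mod 13).
    Then x = 10191 + 10640·6 = 74031, valid modulo lcm(10640, 13) = 138320: x ≡ 74031 (mod 138320).
Verify against each original: 74031 mod 19 = 7, 74031 mod 5 = 1, 74031 mod 7 = 6, 74031 mod 16 = 15, 74031 mod 13 = 9.

x ≡ 74031 (mod 138320).


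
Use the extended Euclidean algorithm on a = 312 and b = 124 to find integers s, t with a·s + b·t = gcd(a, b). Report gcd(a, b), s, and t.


Euclidean algorithm on (312, 124) — divide until remainder is 0:
  312 = 2 · 124 + 64
  124 = 1 · 64 + 60
  64 = 1 · 60 + 4
  60 = 15 · 4 + 0
gcd(312, 124) = 4.
Track Bezout coefficients alongside the remainders: start with r₀ = 312 = a·1 + b·0 (s = 1, t = 0) and r₁ = 124 = a·0 + b·1 (s = 0, t = 1); each new remainder r_{k+1} = r_{k-1} − q_k·r_k inherits s_{k+1} = s_{k-1} − q_k·s_k, t_{k+1} = t_{k-1} − q_k·t_k, so r_k = a·s_k + b·t_k at every step:
  q = 2: r = 64, s = 1 − 2·0 = 1, t = 0 − 2·1 = -2  (check: 312·1 + 124·(-2) = 64)
  q = 1: r = 60, s = 0 − 1·1 = -1, t = 1 − 1·(-2) = 3  (check: 312·(-1) + 124·3 = 60)
  q = 1: r = 4, s = 1 − 1·(-1) = 2, t = -2 − 1·3 = -5  (check: 312·2 + 124·(-5) = 4)
The row with r = 4 (the gcd) gives the Bezout coefficients s = 2, t = -5.
Result: 312 · (2) + 124 · (-5) = 4.

gcd(312, 124) = 4; s = 2, t = -5 (check: 312·2 + 124·(-5) = 4).


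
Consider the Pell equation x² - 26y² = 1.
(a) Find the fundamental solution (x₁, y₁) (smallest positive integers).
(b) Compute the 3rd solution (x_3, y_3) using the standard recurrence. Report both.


Step 1: Find the fundamental solution (x₁, y₁) of x² - 26y² = 1.
  Expand √26 as a continued fraction. a₀ = ⌊√26⌋ = 5; iterate m_{k+1} = d_k·a_k − m_k, d_{k+1} = (26 − m_{k+1}²)/d_k, a_{k+1} = ⌊(a₀ + m_{k+1})/d_{k+1}⌋ (starting m₀ = 0, d₀ = 1), with convergents p_k = a_k·p_{k-1} + p_{k-2}, q_k = a_k·q_{k-1} + q_{k-2} (p₋₁ = 1, q₋₁ = 0):
  k = 0: a₀ = 5; p₀/q₀ = 5/1; p₀² − 26·q₀² = 25 − 26 = -1.
  k = 1: m = 5, d = 1, a = ⌊(5 + 5)/1⌋ = 10; p/q = (10·5 + 1)/(10·1 + 0) = 51/10; p² − 26·q² = 2601 − 2600 = 1.
  The first convergent with p² − 26·q² = 1 gives the fundamental solution (x₁, y₁) = (51, 10).
Step 2: Apply the recurrence (x_{n+1}, y_{n+1}) = (x₁x_n + 26y₁y_n, x₁y_n + y₁x_n) repeatedly.
  From (x_1, y_1) = (51, 10): x_2 = 51·51 + 26·10·10 = 5201; y_2 = 51·10 + 10·51 = 1020.
  From (x_2, y_2) = (5201, 1020): x_3 = 51·5201 + 26·10·1020 = 530451; y_3 = 51·1020 + 10·5201 = 104030.
Step 3: Verify x_3² - 26·y_3² = 281378263401 - 281378263400 = 1 (should be 1). ✓

(x_1, y_1) = (51, 10); (x_3, y_3) = (530451, 104030).


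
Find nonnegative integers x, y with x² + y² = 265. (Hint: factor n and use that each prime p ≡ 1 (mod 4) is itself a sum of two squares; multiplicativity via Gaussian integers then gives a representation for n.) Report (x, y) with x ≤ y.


Step 1: Factor n = 265 = 5 · 53.
Step 2: Check the mod-4 condition on each prime factor: 5 ≡ 1 (mod 4), exponent 1; 53 ≡ 1 (mod 4), exponent 1.
All primes ≡ 3 (mod 4) appear to even exponent (or don't appear), so by the two-squares theorem n IS expressible as a sum of two squares.
Step 3: Build a representation. Here n = 5 · 53 is a product of primes ≡ 1 (mod 4). Each prime p ≡ 1 (mod 4) is itself a sum of two squares; find a² by testing p − a² for a perfect square:
  5: 5 − 1² = 4 = 2² ⇒ 5 = 1² + 2².
  53: 53 − 1² = 52, 53 − 2² = 49 = 7² ⇒ 53 = 2² + 7².
  Combine using the Brahmagupta–Fibonacci identity (a² + b²)(c² + d²) = (ac − bd)² + (ad + bc)² = (ac + bd)² + (ad − bc)²:
  5 · 53 = 265: from (1² + 2²)(2² + 7²), take (1·2 − 2·7, 1·7 + 2·2) = (2 − 14, 7 + 4) = (-12, 11); dropping signs (only squares matter) gives (12, 11); check 12² + 11² = 144 + 121 = 265 ✓.
Step 4: Order so x ≤ y and verify: 11² + 12² = 121 + 144 = 265 = n. ✓

n = 265 = 11² + 12² (one valid representation with x ≤ y).


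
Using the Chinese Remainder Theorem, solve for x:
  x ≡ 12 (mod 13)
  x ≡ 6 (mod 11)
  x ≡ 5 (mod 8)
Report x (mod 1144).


Moduli 13, 11, 8 are pairwise coprime; by CRT there is a unique solution modulo M = 13 · 11 · 8 = 1144.
Solve pairwise, accumulating the modulus:
  Start with x ≡ 12 (mod 13).
  Combine with x ≡ 6 (mod 11): since gcd(13, 11) = 1, we get a unique residue mod 143.
    Write x = 12 + 13·t and substitute into x ≡ 6 (mod 11): 13·t ≡ 6 − 12 = -6 (mod 11).
    Reduce coefficients mod 11: 2·t ≡ 5 (mod 11).
    The inverse of 2 mod 11 is 6 (since 2·6 = 12 = 1·11 + 1), so t ≡ 6·5 = 30 ≡ 8 (mod 11).
    Then x = 12 + 13·8 = 116, valid modulo lcm(13, 11) = 143: x ≡ 116 (mod 143).
  Combine with x ≡ 5 (mod 8): since gcd(143, 8) = 1, we get a unique residue mod 1144.
    Write x = 116 + 143·t and substitute into x ≡ 5 (mod 8): 143·t ≡ 5 − 116 = -111 (mod 8).
    Reduce coefficients mod 8: 7·t ≡ 1 (mod 8).
    The inverse of 7 mod 8 is 7 (since 7·7 = 49 = 6·8 + 1), so t ≡ 7·1 = 7 ≡ 7 (mod 8).
    Then x = 116 + 143·7 = 1117, valid modulo lcm(143, 8) = 1144: x ≡ 1117 (mod 1144).
Verify: 1117 mod 13 = 12 ✓, 1117 mod 11 = 6 ✓, 1117 mod 8 = 5 ✓.

x ≡ 1117 (mod 1144).


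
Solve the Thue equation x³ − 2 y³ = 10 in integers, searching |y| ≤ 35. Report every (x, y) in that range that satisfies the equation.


The equation is x³ - 2y³ = 10. For fixed y, x³ = 2·y³ + 10, so a solution requires the RHS to be a perfect cube.
Strategy: iterate y from -35 to 35, compute RHS = 2·y³ + 10, and check whether it is a (positive or negative) perfect cube.
Check small values of y:
  y = 0: RHS = 10 is not a perfect cube.
  y = 1: RHS = 12 is not a perfect cube.
  y = -1: RHS = 8 = (2)³ ⇒ x = 2 works.
  y = 2: RHS = 26 is not a perfect cube.
  y = -2: RHS = -6 is not a perfect cube.
  y = 3: RHS = 64 = (4)³ ⇒ x = 4 works.
  y = -3: RHS = -44 is not a perfect cube.
Continuing the search up to |y| = 35 finds no further solutions beyond those listed.
Collected solutions: (2, -1), (4, 3).

Solutions (with |y| ≤ 35): (2, -1), (4, 3).


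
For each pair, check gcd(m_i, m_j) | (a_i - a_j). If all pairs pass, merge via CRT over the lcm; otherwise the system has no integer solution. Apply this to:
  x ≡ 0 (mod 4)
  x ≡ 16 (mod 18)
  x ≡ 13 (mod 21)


Moduli 4, 18, 21 are not pairwise coprime, so CRT works modulo lcm(m_i) when all pairwise compatibility conditions hold.
Pairwise compatibility: gcd(m_i, m_j) must divide a_i - a_j for every pair.
Merge one congruence at a time:
  Start: x ≡ 0 (mod 4).
  Combine with x ≡ 16 (mod 18): gcd(4, 18) = 2; 16 - 0 = 16, which IS divisible by 2, so compatible.
    Write x = 0 + 4·t and substitute into x ≡ 16 (mod 18): 4·t ≡ 16 − 0 = 16 (mod 18).
    Divide the congruence (and modulus) by g = 2: 2·t ≡ 8 (mod 9).
    The inverse of 2 mod 9 is 5 (since 2·5 = 10 = 1·9 + 1), so t ≡ 5·8 = 40 ≡ 4 (mod 9).
    Then x = 0 + 4·4 = 16, valid modulo lcm(4, 18) = 36: x ≡ 16 (mod 36).
  Combine with x ≡ 13 (mod 21): gcd(36, 21) = 3; 13 - 16 = -3, which IS divisible by 3, so compatible.
    Write x = 16 + 36·t and substitute into x ≡ 13 (mod 21): 36·t ≡ 13 − 16 = -3 (mod 21).
    Divide the congruence (and modulus) by g = 3: 12·t ≡ -1 (mod 7).
    Reduce coefficients mod 7: 5·t ≡ 6 (mod 7).
    The inverse of 5 mod 7 is 3 (since 5·3 = 15 = 2·7 + 1), so t ≡ 3·6 = 18 ≡ 4 (mod 7).
    Then x = 16 + 36·4 = 160, valid modulo lcm(36, 21) = 252: x ≡ 160 (mod 252).
Verify: 160 mod 4 = 0, 160 mod 18 = 16, 160 mod 21 = 13.

x ≡ 160 (mod 252).


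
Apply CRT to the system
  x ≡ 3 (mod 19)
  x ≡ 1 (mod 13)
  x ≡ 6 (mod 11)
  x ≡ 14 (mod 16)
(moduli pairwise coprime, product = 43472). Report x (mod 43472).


Product of moduli M = 19 · 13 · 11 · 16 = 43472.
Merge one congruence at a time:
  Start: x ≡ 3 (mod 19).
  Combine with x ≡ 1 (mod 13); new modulus lcm = 247.
    Write x = 3 + 19·t and substitute into x ≡ 1 (mod 13): 19·t ≡ 1 − 3 = -2 (mod 13).
    Reduce coefficients mod 13: 6·t ≡ 11 (mod 13).
    The inverse of 6 mod 13 is 11 (since 6·11 = 66 = 5·13 + 1), so t ≡ 11·11 = 121 ≡ 4 (mod 13).
    Then x = 3 + 19·4 = 79, valid modulo lcm(19, 13) = 247: x ≡ 79 (mod 247).
  Combine with x ≡ 6 (mod 11); new modulus lcm = 2717.
    Write x = 79 + 247·t and substitute into x ≡ 6 (mod 11): 247·t ≡ 6 − 79 = -73 (mod 11).
    Reduce coefficients mod 11: 5·t ≡ 4 (mod 11).
    The inverse of 5 mod 11 is 9 (since 5·9 = 45 = 4·11 + 1), so t ≡ 9·4 = 36 ≡ 3 (mod 11).
    Then x = 79 + 247·3 = 820, valid modulo lcm(247, 11) = 2717: x ≡ 820 (mod 2717).
  Combine with x ≡ 14 (mod 16); new modulus lcm = 43472.
    Write x = 820 + 2717·t and substitute into x ≡ 14 (mod 16): 2717·t ≡ 14 − 820 = -806 (mod 16).
    Reduce coefficients mod 16: 13·t ≡ 10 (mod 16).
    The inverse of 13 mod 16 is 5 (since 13·5 = 65 = 4·16 + 1), so t ≡ 5·10 = 50 ≡ 2 (mod 16).
    Then x = 820 + 2717·2 = 6254, valid modulo lcm(2717, 16) = 43472: x ≡ 6254 (mod 43472).
Verify against each original: 6254 mod 19 = 3, 6254 mod 13 = 1, 6254 mod 11 = 6, 6254 mod 16 = 14.

x ≡ 6254 (mod 43472).


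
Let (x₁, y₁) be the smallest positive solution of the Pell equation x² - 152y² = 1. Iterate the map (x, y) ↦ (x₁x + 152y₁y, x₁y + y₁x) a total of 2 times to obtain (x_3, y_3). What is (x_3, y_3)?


Step 1: Find the fundamental solution (x₁, y₁) of x² - 152y² = 1.
  Expand √152 as a continued fraction. a₀ = ⌊√152⌋ = 12; iterate m_{k+1} = d_k·a_k − m_k, d_{k+1} = (152 − m_{k+1}²)/d_k, a_{k+1} = ⌊(a₀ + m_{k+1})/d_{k+1}⌋ (starting m₀ = 0, d₀ = 1), with convergents p_k = a_k·p_{k-1} + p_{k-2}, q_k = a_k·q_{k-1} + q_{k-2} (p₋₁ = 1, q₋₁ = 0):
  k = 0: a₀ = 12; p₀/q₀ = 12/1; p₀² − 152·q₀² = 144 − 152 = -8.
  k = 1: m = 12, d = 8, a = ⌊(12 + 12)/8⌋ = 3; p/q = (3·12 + 1)/(3·1 + 0) = 37/3; p² − 152·q² = 1369 − 1368 = 1.
  The first convergent with p² − 152·q² = 1 gives the fundamental solution (x₁, y₁) = (37, 3).
Step 2: Apply the recurrence (x_{n+1}, y_{n+1}) = (x₁x_n + 152y₁y_n, x₁y_n + y₁x_n) repeatedly.
  From (x_1, y_1) = (37, 3): x_2 = 37·37 + 152·3·3 = 2737; y_2 = 37·3 + 3·37 = 222.
  From (x_2, y_2) = (2737, 222): x_3 = 37·2737 + 152·3·222 = 202501; y_3 = 37·222 + 3·2737 = 16425.
Step 3: Verify x_3² - 152·y_3² = 41006655001 - 41006655000 = 1 (should be 1). ✓

(x_1, y_1) = (37, 3); (x_3, y_3) = (202501, 16425).


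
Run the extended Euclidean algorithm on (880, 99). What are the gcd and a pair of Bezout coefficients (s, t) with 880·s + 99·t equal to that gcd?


Euclidean algorithm on (880, 99) — divide until remainder is 0:
  880 = 8 · 99 + 88
  99 = 1 · 88 + 11
  88 = 8 · 11 + 0
gcd(880, 99) = 11.
Track Bezout coefficients alongside the remainders: start with r₀ = 880 = a·1 + b·0 (s = 1, t = 0) and r₁ = 99 = a·0 + b·1 (s = 0, t = 1); each new remainder r_{k+1} = r_{k-1} − q_k·r_k inherits s_{k+1} = s_{k-1} − q_k·s_k, t_{k+1} = t_{k-1} − q_k·t_k, so r_k = a·s_k + b·t_k at every step:
  q = 8: r = 88, s = 1 − 8·0 = 1, t = 0 − 8·1 = -8  (check: 880·1 + 99·(-8) = 88)
  q = 1: r = 11, s = 0 − 1·1 = -1, t = 1 − 1·(-8) = 9  (check: 880·(-1) + 99·9 = 11)
The row with r = 11 (the gcd) gives the Bezout coefficients s = -1, t = 9.
Result: 880 · (-1) + 99 · (9) = 11.

gcd(880, 99) = 11; s = -1, t = 9 (check: 880·(-1) + 99·9 = 11).
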